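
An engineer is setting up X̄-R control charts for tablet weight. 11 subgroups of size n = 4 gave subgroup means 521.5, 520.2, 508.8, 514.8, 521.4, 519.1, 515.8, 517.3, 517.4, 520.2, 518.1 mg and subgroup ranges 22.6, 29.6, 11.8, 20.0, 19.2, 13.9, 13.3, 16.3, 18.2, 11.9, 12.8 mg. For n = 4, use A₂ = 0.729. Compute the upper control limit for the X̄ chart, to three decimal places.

X̄̄ = (521.5 + 520.2 + 508.8 + 514.8 + 521.4 + 519.1 + 515.8 + 517.3 + 517.4 + 520.2 + 518.1) / 11 = 5694.6000 / 11 = 517.6909
R̄ = (22.6 + 29.6 + 11.8 + 20.0 + 19.2 + 13.9 + 13.3 + 16.3 + 18.2 + 11.9 + 12.8) / 11 = 189.6000 / 11 = 17.2364
UCL = X̄̄ + A₂·R̄ = 517.6909 + 0.729 × 17.2364 = 530.2562

530.256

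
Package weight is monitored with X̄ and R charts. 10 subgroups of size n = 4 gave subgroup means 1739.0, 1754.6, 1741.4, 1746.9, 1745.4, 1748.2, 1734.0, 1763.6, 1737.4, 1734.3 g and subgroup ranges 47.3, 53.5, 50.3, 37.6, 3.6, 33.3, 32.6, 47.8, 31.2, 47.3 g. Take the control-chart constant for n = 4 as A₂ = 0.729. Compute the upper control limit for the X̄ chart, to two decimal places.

X̄̄ = (1739.0 + 1754.6 + 1741.4 + 1746.9 + 1745.4 + 1748.2 + 1734.0 + 1763.6 + 1737.4 + 1734.3) / 10 = 17444.8000 / 10 = 1744.4800
R̄ = (47.3 + 53.5 + 50.3 + 37.6 + 3.6 + 33.3 + 32.6 + 47.8 + 31.2 + 47.3) / 10 = 384.5000 / 10 = 38.4500
UCL = X̄̄ + A₂·R̄ = 1744.4800 + 0.729 × 38.4500 = 1772.5101

1772.51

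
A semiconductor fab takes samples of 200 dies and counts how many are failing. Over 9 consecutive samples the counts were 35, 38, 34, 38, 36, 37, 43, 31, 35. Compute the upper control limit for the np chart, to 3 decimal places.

52.692

p̄ = Σdᵢ / (k·n) = 327 / (9 × 200) = 0.18167
UCL = np̄ + 3·√(np̄(1−p̄)) = 36.3333 + 3 × √(36.3333×0.81833) = 36.3333 + 3 × 5.4528 = 52.6917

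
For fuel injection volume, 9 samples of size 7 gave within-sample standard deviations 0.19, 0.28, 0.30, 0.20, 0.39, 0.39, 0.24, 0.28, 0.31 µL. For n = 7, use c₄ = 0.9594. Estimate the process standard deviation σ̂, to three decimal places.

0.299

s̄ = (0.19 + 0.28 + 0.30 + 0.20 + 0.39 + 0.39 + 0.24 + 0.28 + 0.31) / 9 = 0.2867
σ̂ = s̄ / c₄ = 0.2867 / 0.9594 = 0.2988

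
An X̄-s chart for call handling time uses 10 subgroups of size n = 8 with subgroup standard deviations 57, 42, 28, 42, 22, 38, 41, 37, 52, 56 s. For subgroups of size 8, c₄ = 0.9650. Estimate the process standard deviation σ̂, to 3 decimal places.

43.005

s̄ = (57 + 42 + 28 + 42 + 22 + 38 + 41 + 37 + 52 + 56) / 10 = 41.5000
σ̂ = s̄ / c₄ = 41.5000 / 0.9650 = 43.0052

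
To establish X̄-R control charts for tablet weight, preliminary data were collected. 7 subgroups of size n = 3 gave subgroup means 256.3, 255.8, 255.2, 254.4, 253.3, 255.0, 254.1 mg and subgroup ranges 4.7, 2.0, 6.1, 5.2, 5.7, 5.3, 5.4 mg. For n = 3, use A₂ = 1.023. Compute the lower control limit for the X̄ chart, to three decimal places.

X̄̄ = (256.3 + 255.8 + 255.2 + 254.4 + 253.3 + 255.0 + 254.1) / 7 = 1784.1000 / 7 = 254.8714
R̄ = (4.7 + 2.0 + 6.1 + 5.2 + 5.7 + 5.3 + 5.4) / 7 = 34.4000 / 7 = 4.9143
LCL = X̄̄ − A₂·R̄ = 254.8714 − 1.023 × 4.9143 = 249.8441

249.844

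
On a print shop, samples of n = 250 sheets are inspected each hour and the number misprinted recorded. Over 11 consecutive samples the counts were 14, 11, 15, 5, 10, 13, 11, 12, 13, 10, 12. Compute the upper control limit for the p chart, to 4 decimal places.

p̄ = Σdᵢ / (k·n) = 126 / (11 × 250) = 0.04582
UCL = p̄ + 3·√(p̄(1−p̄)/n) = 0.04582 + 3 × √(0.04582×0.95418/250) = 0.04582 + 3 × 0.01322 = 0.08549

0.0855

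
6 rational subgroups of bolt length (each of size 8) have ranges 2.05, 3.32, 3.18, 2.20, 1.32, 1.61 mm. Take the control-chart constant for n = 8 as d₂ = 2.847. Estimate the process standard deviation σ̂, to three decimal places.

R̄ = (2.05 + 3.32 + 3.18 + 2.20 + 1.32 + 1.61) / 6 = 2.2800
σ̂ = R̄ / d₂ = 2.2800 / 2.847 = 0.8008

0.801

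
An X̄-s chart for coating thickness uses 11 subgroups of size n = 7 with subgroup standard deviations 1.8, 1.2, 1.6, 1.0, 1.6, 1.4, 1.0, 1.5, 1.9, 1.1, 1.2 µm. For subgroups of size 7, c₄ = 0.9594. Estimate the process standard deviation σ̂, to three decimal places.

1.450

s̄ = (1.8 + 1.2 + 1.6 + 1.0 + 1.6 + 1.4 + 1.0 + 1.5 + 1.9 + 1.1 + 1.2) / 11 = 1.3909
σ̂ = s̄ / c₄ = 1.3909 / 0.9594 = 1.4498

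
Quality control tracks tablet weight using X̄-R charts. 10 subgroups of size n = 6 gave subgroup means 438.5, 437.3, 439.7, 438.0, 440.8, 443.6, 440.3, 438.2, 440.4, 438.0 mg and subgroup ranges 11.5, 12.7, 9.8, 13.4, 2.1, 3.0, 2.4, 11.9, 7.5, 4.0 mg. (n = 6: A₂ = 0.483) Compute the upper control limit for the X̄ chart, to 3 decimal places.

X̄̄ = (438.5 + 437.3 + 439.7 + 438.0 + 440.8 + 443.6 + 440.3 + 438.2 + 440.4 + 438.0) / 10 = 4394.8000 / 10 = 439.4800
R̄ = (11.5 + 12.7 + 9.8 + 13.4 + 2.1 + 3.0 + 2.4 + 11.9 + 7.5 + 4.0) / 10 = 78.3000 / 10 = 7.8300
UCL = X̄̄ + A₂·R̄ = 439.4800 + 0.483 × 7.8300 = 443.2619

443.262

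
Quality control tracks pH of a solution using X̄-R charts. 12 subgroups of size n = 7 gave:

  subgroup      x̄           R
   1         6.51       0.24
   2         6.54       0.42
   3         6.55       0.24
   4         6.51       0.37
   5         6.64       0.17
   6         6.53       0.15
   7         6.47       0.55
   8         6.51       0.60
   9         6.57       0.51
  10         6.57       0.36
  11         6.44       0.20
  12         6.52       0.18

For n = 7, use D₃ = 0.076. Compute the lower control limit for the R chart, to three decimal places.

R̄ = (0.24 + 0.42 + 0.24 + 0.37 + 0.17 + 0.15 + 0.55 + 0.60 + 0.51 + 0.36 + 0.20 + 0.18) / 12 = 3.9900 / 12 = 0.3325
LCL_R = D₃·R̄ = 0.076 × 0.3325 = 0.0253

0.025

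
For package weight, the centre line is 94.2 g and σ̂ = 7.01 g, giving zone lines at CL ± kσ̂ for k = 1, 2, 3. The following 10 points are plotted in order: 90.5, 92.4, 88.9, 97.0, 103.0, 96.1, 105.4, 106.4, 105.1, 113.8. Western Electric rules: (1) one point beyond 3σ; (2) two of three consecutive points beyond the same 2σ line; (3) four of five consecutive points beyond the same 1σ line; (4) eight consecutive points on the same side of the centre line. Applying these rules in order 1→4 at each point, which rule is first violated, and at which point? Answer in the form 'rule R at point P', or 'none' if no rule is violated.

Zone of each point (C = within 1σ̂, B = 1σ̂–2σ̂, A = 2σ̂–3σ̂, * = beyond 3σ̂; sign = side of CL): 1:-C, 2:-C, 3:-C, 4:+C, 5:+B, 6:+C, 7:+B, 8:+B, 9:+B, 10:+A
Rule 3 (four of five consecutive points beyond the same 1σ limit) is satisfied at point 9.

rule 3 at point 9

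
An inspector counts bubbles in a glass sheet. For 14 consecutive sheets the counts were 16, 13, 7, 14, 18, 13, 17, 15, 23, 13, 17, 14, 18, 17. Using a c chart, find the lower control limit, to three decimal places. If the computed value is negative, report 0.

c̄ = (16 + 13 + 7 + 14 + 18 + 13 + 17 + 15 + 23 + 13 + 17 + 14 + 18 + 17) / 14 = 215 / 14 = 15.3571
LCL = c̄ − 3√c̄ = 15.3571 − 3 × 3.9188 = 3.6007

3.601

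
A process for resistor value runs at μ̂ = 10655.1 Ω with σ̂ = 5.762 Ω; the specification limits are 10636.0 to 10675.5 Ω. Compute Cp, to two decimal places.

1.14

Cp = (USL − LSL) / (6σ̂) = (10675.5 − 10636.0) / (6 × 5.762) = 39.5000 / 34.5720 = 1.1425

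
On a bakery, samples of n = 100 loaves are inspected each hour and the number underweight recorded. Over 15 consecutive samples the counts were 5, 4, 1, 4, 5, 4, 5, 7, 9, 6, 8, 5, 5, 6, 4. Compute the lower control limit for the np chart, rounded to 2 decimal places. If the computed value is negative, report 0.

0.00

p̄ = Σdᵢ / (k·n) = 78 / (15 × 100) = 0.05200
LCL = np̄ − 3·√(np̄(1−p̄)) = 5.2000 − 3 × 2.2203 = -1.4608 → 0 (negative, so LCL = 0)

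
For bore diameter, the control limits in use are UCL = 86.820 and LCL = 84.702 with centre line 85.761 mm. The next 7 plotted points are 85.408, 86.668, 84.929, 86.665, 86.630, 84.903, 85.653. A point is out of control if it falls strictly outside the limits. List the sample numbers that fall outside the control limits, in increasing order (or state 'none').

none

All 7 points lie within [84.702, 86.820].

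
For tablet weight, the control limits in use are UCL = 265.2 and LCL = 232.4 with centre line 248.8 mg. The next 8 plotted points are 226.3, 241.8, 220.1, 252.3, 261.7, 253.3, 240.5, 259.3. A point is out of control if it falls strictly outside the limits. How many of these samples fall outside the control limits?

2

Compare each point to [232.4, 265.2]: sample 1 = 226.3 < LCL; sample 3 = 220.1 < LCL.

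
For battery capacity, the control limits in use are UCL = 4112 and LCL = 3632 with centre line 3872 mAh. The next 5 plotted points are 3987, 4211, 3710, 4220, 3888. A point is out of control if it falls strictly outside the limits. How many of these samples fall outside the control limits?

Compare each point to [3632, 4112]: sample 2 = 4211 > UCL; sample 4 = 4220 > UCL.

2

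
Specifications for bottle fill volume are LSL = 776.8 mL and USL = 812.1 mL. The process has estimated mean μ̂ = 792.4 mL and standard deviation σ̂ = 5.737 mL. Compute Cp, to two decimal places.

1.03

Cp = (USL − LSL) / (6σ̂) = (812.1 − 776.8) / (6 × 5.737) = 35.3000 / 34.4220 = 1.0255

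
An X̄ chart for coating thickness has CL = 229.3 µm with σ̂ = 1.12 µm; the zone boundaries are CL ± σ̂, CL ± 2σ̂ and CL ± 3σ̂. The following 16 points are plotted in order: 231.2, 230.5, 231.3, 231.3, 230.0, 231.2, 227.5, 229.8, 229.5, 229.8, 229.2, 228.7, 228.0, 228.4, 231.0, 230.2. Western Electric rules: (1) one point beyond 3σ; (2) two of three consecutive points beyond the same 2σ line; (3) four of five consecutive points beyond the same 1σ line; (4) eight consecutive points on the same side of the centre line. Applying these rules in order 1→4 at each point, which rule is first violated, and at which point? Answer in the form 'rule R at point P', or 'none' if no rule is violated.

Zone of each point (C = within 1σ̂, B = 1σ̂–2σ̂, A = 2σ̂–3σ̂, * = beyond 3σ̂; sign = side of CL): 1:+B, 2:+B, 3:+B, 4:+B, 5:+C, 6:+B, 7:-B, 8:+C, 9:+C, 10:+C, 11:-C, 12:-C, 13:-B, 14:-C, 15:+B, 16:+C
Rule 3 (four of five consecutive points beyond the same 1σ limit) is satisfied at point 4.

rule 3 at point 4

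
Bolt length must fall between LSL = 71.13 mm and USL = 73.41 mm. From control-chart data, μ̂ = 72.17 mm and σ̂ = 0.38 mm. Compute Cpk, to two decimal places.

0.91

Cpu = (USL − μ̂) / (3σ̂) = (73.41 − 72.17) / (3 × 0.38) = 1.0877; Cpl = (μ̂ − LSL) / (3σ̂) = (72.17 − 71.13) / (3 × 0.38) = 0.9123; Cpk = min(Cpu, Cpl) = 0.9123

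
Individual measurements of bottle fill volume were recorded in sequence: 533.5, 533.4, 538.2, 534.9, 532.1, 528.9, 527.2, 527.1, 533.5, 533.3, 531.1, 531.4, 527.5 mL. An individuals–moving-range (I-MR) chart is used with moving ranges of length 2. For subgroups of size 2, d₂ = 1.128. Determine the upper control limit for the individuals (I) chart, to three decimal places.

X̄ = (533.5 + 533.4 + 538.2 + 534.9 + 532.1 + 528.9 + 527.2 + 527.1 + 533.5 + 533.3 + 531.1 + 531.4 + 527.5) / 13 = 531.7000
Moving ranges: 0.1, 4.8, 3.3, 2.8, 3.2, 1.7, 0.1, 6.4, 0.2, 2.2, 0.3, 3.9; M̄R̄ = 29.0000 / 12 = 2.4167
UCL = X̄ + 3·M̄R̄/d₂ = 531.7000 + 3 × 2.4167 / 1.128 = 538.1273

538.127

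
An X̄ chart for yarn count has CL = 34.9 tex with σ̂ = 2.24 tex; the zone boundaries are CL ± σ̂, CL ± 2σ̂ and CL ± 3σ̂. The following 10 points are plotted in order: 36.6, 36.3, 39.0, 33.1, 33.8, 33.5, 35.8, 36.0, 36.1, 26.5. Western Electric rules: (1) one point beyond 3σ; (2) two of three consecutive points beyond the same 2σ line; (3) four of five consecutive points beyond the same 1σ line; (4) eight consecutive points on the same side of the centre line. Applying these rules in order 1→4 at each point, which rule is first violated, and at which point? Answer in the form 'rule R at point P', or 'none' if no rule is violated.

rule 1 at point 10

Zone of each point (C = within 1σ̂, B = 1σ̂–2σ̂, A = 2σ̂–3σ̂, * = beyond 3σ̂; sign = side of CL): 1:+C, 2:+C, 3:+B, 4:-C, 5:-C, 6:-C, 7:+C, 8:+C, 9:+C, 10:-*
Rule 1 (one point beyond the 3σ limits) is satisfied at point 10.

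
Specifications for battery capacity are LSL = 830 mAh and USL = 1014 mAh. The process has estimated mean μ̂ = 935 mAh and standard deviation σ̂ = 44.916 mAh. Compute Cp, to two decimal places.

Cp = (USL − LSL) / (6σ̂) = (1014 − 830) / (6 × 44.916) = 184.0000 / 269.4960 = 0.6828

0.68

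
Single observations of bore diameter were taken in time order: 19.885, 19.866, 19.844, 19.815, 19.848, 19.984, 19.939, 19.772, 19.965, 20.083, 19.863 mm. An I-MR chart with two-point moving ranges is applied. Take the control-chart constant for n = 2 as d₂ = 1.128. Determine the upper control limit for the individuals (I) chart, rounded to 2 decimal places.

X̄ = (19.885 + 19.866 + 19.844 + 19.815 + 19.848 + 19.984 + 19.939 + 19.772 + 19.965 + 20.083 + 19.863) / 11 = 19.8967
Moving ranges: 0.019, 0.022, 0.029, 0.033, 0.136, 0.045, 0.167, 0.193, 0.118, 0.220; M̄R̄ = 0.9820 / 10 = 0.0982
UCL = X̄ + 3·M̄R̄/d₂ = 19.8967 + 3 × 0.0982 / 1.128 = 20.1579

20.16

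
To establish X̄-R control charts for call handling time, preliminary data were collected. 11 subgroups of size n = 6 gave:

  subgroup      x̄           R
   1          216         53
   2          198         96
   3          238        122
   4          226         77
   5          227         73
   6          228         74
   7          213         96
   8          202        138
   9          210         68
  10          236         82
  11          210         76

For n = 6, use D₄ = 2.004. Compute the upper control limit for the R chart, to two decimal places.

R̄ = (53 + 96 + 122 + 77 + 73 + 74 + 96 + 138 + 68 + 82 + 76) / 11 = 955.0000 / 11 = 86.8182
UCL_R = D₄·R̄ = 2.004 × 86.8182 = 173.9836

173.98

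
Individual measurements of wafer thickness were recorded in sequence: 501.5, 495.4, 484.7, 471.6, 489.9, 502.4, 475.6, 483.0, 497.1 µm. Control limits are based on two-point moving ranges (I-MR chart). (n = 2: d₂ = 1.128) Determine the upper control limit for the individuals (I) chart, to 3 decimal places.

525.259

X̄ = (501.5 + 495.4 + 484.7 + 471.6 + 489.9 + 502.4 + 475.6 + 483.0 + 497.1) / 9 = 489.0222
Moving ranges: 6.1, 10.7, 13.1, 18.3, 12.5, 26.8, 7.4, 14.1; M̄R̄ = 109.0000 / 8 = 13.6250
UCL = X̄ + 3·M̄R̄/d₂ = 489.0222 + 3 × 13.6250 / 1.128 = 525.2589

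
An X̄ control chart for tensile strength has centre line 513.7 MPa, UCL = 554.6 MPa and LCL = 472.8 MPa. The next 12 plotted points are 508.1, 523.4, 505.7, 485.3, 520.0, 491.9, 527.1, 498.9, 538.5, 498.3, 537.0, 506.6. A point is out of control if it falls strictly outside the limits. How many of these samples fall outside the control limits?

All 12 points lie within [472.8, 554.6].

0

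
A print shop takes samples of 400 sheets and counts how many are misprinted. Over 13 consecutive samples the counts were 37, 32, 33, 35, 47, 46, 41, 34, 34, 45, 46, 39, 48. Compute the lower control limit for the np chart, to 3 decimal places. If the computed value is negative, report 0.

p̄ = Σdᵢ / (k·n) = 517 / (13 × 400) = 0.09942
LCL = np̄ − 3·√(np̄(1−p̄)) = 39.7692 − 3 × 5.9846 = 21.8155

21.815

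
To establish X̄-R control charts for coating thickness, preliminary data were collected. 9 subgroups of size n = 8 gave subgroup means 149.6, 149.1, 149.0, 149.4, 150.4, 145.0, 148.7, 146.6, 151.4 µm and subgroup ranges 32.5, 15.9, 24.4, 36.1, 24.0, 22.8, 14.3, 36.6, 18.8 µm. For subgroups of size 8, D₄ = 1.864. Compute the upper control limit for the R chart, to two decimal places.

46.68

R̄ = (32.5 + 15.9 + 24.4 + 36.1 + 24.0 + 22.8 + 14.3 + 36.6 + 18.8) / 9 = 225.4000 / 9 = 25.0444
UCL_R = D₄·R̄ = 1.864 × 25.0444 = 46.6828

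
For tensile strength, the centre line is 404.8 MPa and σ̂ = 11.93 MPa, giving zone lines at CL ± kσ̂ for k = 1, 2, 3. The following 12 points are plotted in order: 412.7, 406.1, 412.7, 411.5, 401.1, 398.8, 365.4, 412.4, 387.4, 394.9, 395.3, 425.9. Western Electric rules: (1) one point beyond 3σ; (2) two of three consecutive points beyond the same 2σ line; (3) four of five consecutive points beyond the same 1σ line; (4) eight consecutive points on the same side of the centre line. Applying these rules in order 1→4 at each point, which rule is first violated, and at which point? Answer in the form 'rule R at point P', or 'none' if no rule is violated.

Zone of each point (C = within 1σ̂, B = 1σ̂–2σ̂, A = 2σ̂–3σ̂, * = beyond 3σ̂; sign = side of CL): 1:+C, 2:+C, 3:+C, 4:+C, 5:-C, 6:-C, 7:-*, 8:+C, 9:-B, 10:-C, 11:-C, 12:+B
Rule 1 (one point beyond the 3σ limits) is satisfied at point 7.

rule 1 at point 7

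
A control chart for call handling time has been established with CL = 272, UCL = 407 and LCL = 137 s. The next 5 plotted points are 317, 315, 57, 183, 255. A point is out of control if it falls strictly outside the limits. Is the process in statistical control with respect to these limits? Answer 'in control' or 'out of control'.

out of control

Compare each point to [137, 407]: sample 3 = 57 < LCL.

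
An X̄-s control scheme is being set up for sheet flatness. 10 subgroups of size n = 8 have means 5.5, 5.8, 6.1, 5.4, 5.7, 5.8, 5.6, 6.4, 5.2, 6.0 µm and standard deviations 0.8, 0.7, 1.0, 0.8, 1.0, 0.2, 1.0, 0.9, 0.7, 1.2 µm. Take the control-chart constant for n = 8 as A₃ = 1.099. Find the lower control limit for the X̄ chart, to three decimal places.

X̄̄ = (5.5 + 5.8 + 6.1 + 5.4 + 5.7 + 5.8 + 5.6 + 6.4 + 5.2 + 6.0) / 10 = 5.7500
s̄ = (0.8 + 0.7 + 1.0 + 0.8 + 1.0 + 0.2 + 1.0 + 0.9 + 0.7 + 1.2) / 10 = 0.8300
LCL = X̄̄ − A₃·s̄ = 5.7500 − 1.099 × 0.8300 = 4.8378

4.838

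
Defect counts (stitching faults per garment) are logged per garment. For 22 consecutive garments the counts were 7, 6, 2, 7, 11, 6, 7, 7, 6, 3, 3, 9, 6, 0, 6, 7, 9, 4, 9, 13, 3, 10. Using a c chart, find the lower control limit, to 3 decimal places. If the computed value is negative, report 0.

c̄ = (7 + 6 + 2 + 7 + 11 + 6 + 7 + 7 + 6 + 3 + 3 + 9 + 6 + 0 + 6 + 7 + 9 + 4 + 9 + 13 + 3 + 10) / 22 = 141 / 22 = 6.4091
LCL = c̄ − 3√c̄ = 6.4091 − 3 × 2.5316 = -1.1858 → 0 (cannot be negative)

0.000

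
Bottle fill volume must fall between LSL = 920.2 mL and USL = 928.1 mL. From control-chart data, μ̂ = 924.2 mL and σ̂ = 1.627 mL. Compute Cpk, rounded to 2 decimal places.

Cpu = (USL − μ̂) / (3σ̂) = (928.1 − 924.2) / (3 × 1.627) = 0.7990; Cpl = (μ̂ − LSL) / (3σ̂) = (924.2 − 920.2) / (3 × 1.627) = 0.8195; Cpk = min(Cpu, Cpl) = 0.7990

0.80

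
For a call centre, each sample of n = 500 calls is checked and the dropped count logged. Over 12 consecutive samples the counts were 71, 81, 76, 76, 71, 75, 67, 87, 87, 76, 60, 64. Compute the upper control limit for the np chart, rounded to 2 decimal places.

98.10

p̄ = Σdᵢ / (k·n) = 891 / (12 × 500) = 0.14850
UCL = np̄ + 3·√(np̄(1−p̄)) = 74.2500 + 3 × √(74.2500×0.85150) = 74.2500 + 3 × 7.9513 = 98.1040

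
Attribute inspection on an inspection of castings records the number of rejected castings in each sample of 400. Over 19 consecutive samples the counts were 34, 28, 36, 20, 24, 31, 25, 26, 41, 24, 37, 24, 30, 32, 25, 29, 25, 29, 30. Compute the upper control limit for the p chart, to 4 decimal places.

p̄ = Σdᵢ / (k·n) = 550 / (19 × 400) = 0.07237
UCL = p̄ + 3·√(p̄(1−p̄)/n) = 0.07237 + 3 × √(0.07237×0.92763/400) = 0.07237 + 3 × 0.01295 = 0.11123

0.1112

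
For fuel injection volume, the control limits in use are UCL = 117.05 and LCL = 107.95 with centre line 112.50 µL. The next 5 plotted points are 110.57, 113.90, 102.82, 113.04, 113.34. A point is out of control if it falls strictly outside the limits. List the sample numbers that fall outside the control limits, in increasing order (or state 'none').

3

Compare each point to [107.95, 117.05]: sample 3 = 102.82 < LCL.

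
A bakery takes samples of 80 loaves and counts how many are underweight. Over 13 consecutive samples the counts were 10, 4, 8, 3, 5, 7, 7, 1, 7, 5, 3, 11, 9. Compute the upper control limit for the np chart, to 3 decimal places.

13.304

p̄ = Σdᵢ / (k·n) = 80 / (13 × 80) = 0.07692
UCL = np̄ + 3·√(np̄(1−p̄)) = 6.1538 + 3 × √(6.1538×0.92308) = 6.1538 + 3 × 2.3834 = 13.3040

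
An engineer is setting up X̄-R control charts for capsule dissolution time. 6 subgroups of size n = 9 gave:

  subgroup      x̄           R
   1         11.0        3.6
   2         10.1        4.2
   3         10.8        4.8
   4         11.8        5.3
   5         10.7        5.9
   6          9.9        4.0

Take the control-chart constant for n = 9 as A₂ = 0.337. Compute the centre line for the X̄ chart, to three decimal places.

10.717

X̄̄ = (11.0 + 10.1 + 10.8 + 11.8 + 10.7 + 9.9) / 6 = 64.3000 / 6 = 10.7167
CL = X̄̄ = 10.7167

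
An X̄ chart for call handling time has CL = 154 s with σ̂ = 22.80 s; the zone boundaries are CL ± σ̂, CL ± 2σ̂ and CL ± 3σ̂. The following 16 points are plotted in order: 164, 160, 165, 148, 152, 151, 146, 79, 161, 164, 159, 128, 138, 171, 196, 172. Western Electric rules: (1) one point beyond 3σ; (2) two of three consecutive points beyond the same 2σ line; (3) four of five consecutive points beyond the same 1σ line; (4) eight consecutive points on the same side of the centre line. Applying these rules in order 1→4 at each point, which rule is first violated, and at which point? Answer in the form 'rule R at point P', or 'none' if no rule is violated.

rule 1 at point 8

Zone of each point (C = within 1σ̂, B = 1σ̂–2σ̂, A = 2σ̂–3σ̂, * = beyond 3σ̂; sign = side of CL): 1:+C, 2:+C, 3:+C, 4:-C, 5:-C, 6:-C, 7:-C, 8:-*, 9:+C, 10:+C, 11:+C, 12:-B, 13:-C, 14:+C, 15:+B, 16:+C
Rule 1 (one point beyond the 3σ limits) is satisfied at point 8.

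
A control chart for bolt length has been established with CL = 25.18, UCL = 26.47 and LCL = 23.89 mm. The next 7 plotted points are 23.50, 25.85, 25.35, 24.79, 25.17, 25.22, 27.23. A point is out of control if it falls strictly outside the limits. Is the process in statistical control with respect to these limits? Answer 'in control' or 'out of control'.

out of control

Compare each point to [23.89, 26.47]: sample 1 = 23.50 < LCL; sample 7 = 27.23 > UCL.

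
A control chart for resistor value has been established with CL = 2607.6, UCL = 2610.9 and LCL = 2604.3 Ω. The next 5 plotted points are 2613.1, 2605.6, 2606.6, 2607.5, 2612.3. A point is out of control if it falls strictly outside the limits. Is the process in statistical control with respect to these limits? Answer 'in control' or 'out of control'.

Compare each point to [2604.3, 2610.9]: sample 1 = 2613.1 > UCL; sample 5 = 2612.3 > UCL.

out of control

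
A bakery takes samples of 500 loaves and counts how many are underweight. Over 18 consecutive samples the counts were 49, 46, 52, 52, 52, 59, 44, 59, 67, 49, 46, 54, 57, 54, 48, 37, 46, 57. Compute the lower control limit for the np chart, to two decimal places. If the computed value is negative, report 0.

p̄ = Σdᵢ / (k·n) = 928 / (18 × 500) = 0.10311
LCL = np̄ − 3·√(np̄(1−p̄)) = 51.5556 − 3 × 6.8000 = 31.1556

31.16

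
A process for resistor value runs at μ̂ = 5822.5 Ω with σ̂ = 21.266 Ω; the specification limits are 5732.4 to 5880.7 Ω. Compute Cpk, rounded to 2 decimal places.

Cpu = (USL − μ̂) / (3σ̂) = (5880.7 − 5822.5) / (3 × 21.266) = 0.9123; Cpl = (μ̂ − LSL) / (3σ̂) = (5822.5 − 5732.4) / (3 × 21.266) = 1.4123; Cpk = min(Cpu, Cpl) = 0.9123

0.91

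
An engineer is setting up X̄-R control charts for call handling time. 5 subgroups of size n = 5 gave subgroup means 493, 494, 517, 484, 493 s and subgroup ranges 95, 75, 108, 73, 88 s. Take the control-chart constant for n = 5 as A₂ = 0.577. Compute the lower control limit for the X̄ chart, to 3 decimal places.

X̄̄ = (493 + 494 + 517 + 484 + 493) / 5 = 2481.0000 / 5 = 496.2000
R̄ = (95 + 75 + 108 + 73 + 88) / 5 = 439.0000 / 5 = 87.8000
LCL = X̄̄ − A₂·R̄ = 496.2000 − 0.577 × 87.8000 = 445.5394

445.539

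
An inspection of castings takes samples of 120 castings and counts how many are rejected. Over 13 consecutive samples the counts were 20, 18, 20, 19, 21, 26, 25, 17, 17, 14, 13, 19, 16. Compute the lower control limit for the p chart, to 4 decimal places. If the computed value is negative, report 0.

0.0574

p̄ = Σdᵢ / (k·n) = 245 / (13 × 120) = 0.15705
LCL = p̄ − 3·√(p̄(1−p̄)/n) = 0.15705 − 3 × 0.03321 = 0.05741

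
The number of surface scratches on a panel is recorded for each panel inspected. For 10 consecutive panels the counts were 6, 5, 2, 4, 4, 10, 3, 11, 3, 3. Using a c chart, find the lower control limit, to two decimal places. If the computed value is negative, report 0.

c̄ = (6 + 5 + 2 + 4 + 4 + 10 + 3 + 11 + 3 + 3) / 10 = 51 / 10 = 5.1000
LCL = c̄ − 3√c̄ = 5.1000 − 3 × 2.2583 = -1.6750 → 0 (cannot be negative)

0.00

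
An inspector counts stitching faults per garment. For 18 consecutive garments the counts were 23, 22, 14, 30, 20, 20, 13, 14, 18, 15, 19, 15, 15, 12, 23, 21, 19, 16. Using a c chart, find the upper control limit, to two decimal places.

31.10

c̄ = (23 + 22 + 14 + 30 + 20 + 20 + 13 + 14 + 18 + 15 + 19 + 15 + 15 + 12 + 23 + 21 + 19 + 16) / 18 = 329 / 18 = 18.2778
UCL = c̄ + 3√c̄ = 18.2778 + 3 × √18.2778 = 18.2778 + 3 × 4.2753 = 31.1035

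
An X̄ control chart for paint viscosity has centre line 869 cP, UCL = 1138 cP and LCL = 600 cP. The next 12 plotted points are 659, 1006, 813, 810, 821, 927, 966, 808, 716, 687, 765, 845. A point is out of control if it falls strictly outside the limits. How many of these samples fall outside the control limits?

All 12 points lie within [600, 1138].

0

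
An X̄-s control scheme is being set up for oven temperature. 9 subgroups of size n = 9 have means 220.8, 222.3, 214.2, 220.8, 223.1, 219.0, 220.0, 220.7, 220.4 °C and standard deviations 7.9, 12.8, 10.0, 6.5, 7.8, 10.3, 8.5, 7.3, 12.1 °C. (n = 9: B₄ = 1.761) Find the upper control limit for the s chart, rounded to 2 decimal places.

s̄ = (7.9 + 12.8 + 10.0 + 6.5 + 7.8 + 10.3 + 8.5 + 7.3 + 12.1) / 9 = 9.2444
UCL_s = B₄·s̄ = 1.761 × 9.2444 = 16.2795

16.28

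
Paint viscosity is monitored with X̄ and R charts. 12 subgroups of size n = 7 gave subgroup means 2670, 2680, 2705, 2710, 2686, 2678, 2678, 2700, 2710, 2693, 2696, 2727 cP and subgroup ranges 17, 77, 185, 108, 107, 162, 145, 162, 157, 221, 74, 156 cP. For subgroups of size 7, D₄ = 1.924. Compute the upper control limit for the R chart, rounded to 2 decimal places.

251.88

R̄ = (17 + 77 + 185 + 108 + 107 + 162 + 145 + 162 + 157 + 221 + 74 + 156) / 12 = 1571.0000 / 12 = 130.9167
UCL_R = D₄·R̄ = 1.924 × 130.9167 = 251.8837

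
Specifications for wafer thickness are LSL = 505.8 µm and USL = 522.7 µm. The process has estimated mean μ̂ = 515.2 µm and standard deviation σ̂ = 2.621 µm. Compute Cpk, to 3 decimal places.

0.954

Cpu = (USL − μ̂) / (3σ̂) = (522.7 − 515.2) / (3 × 2.621) = 0.9538; Cpl = (μ̂ − LSL) / (3σ̂) = (515.2 − 505.8) / (3 × 2.621) = 1.1955; Cpk = min(Cpu, Cpl) = 0.9538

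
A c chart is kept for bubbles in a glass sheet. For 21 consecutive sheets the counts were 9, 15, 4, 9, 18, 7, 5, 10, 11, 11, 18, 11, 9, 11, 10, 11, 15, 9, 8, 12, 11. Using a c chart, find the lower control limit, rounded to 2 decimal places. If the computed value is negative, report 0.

0.87

c̄ = (9 + 15 + 4 + 9 + 18 + 7 + 5 + 10 + 11 + 11 + 18 + 11 + 9 + 11 + 10 + 11 + 15 + 9 + 8 + 12 + 11) / 21 = 224 / 21 = 10.6667
LCL = c̄ − 3√c̄ = 10.6667 − 3 × 3.2660 = 0.8687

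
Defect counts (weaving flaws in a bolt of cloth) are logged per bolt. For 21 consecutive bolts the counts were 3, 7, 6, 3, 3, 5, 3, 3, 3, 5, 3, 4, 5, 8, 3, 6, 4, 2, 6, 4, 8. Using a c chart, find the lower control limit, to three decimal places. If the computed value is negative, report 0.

c̄ = (3 + 7 + 6 + 3 + 3 + 5 + 3 + 3 + 3 + 5 + 3 + 4 + 5 + 8 + 3 + 6 + 4 + 2 + 6 + 4 + 8) / 21 = 94 / 21 = 4.4762
LCL = c̄ − 3√c̄ = 4.4762 − 3 × 2.1157 = -1.8709 → 0 (cannot be negative)

0.000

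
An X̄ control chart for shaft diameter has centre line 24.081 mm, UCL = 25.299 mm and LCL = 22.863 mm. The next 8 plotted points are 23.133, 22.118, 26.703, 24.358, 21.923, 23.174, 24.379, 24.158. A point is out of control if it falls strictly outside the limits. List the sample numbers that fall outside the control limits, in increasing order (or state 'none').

2, 3, 5

Compare each point to [22.863, 25.299]: sample 2 = 22.118 < LCL; sample 3 = 26.703 > UCL; sample 5 = 21.923 < LCL.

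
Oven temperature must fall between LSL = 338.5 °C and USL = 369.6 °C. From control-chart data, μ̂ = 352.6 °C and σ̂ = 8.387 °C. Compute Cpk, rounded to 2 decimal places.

Cpu = (USL − μ̂) / (3σ̂) = (369.6 − 352.6) / (3 × 8.387) = 0.6756; Cpl = (μ̂ − LSL) / (3σ̂) = (352.6 − 338.5) / (3 × 8.387) = 0.5604; Cpk = min(Cpu, Cpl) = 0.5604

0.56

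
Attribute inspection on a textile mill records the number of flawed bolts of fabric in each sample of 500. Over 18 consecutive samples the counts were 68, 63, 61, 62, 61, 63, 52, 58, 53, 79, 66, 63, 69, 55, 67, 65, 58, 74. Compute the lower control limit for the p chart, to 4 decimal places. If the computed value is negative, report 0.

p̄ = Σdᵢ / (k·n) = 1137 / (18 × 500) = 0.12633
LCL = p̄ − 3·√(p̄(1−p̄)/n) = 0.12633 − 3 × 0.01486 = 0.08176

0.0818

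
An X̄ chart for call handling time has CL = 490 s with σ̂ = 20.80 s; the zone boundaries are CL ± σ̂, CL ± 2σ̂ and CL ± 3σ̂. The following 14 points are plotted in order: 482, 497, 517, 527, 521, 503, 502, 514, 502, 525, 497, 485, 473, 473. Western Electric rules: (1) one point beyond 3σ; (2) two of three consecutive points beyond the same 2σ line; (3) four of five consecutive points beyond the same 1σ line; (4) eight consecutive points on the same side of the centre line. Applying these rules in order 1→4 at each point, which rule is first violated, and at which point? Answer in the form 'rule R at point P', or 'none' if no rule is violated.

Zone of each point (C = within 1σ̂, B = 1σ̂–2σ̂, A = 2σ̂–3σ̂, * = beyond 3σ̂; sign = side of CL): 1:-C, 2:+C, 3:+B, 4:+B, 5:+B, 6:+C, 7:+C, 8:+B, 9:+C, 10:+B, 11:+C, 12:-C, 13:-C, 14:-C
Rule 4 (eight consecutive points on the same side of the centre line) is satisfied at point 9.

rule 4 at point 9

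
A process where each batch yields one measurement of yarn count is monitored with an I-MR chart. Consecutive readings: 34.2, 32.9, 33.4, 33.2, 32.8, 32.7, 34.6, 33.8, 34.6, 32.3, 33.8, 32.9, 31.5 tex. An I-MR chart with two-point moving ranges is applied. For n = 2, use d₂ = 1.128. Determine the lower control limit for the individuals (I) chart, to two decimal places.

X̄ = (34.2 + 32.9 + 33.4 + 33.2 + 32.8 + 32.7 + 34.6 + 33.8 + 34.6 + 32.3 + 33.8 + 32.9 + 31.5) / 13 = 33.2846
Moving ranges: 1.3, 0.5, 0.2, 0.4, 0.1, 1.9, 0.8, 0.8, 2.3, 1.5, 0.9, 1.4; M̄R̄ = 12.1000 / 12 = 1.0083
LCL = X̄ − 3·M̄R̄/d₂ = 33.2846 − 3 × 1.0083 / 1.128 = 30.6029

30.60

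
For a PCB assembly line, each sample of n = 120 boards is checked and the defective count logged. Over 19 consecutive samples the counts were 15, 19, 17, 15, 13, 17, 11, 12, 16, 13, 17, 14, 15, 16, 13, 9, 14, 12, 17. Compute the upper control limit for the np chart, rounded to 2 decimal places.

25.18

p̄ = Σdᵢ / (k·n) = 275 / (19 × 120) = 0.12061
UCL = np̄ + 3·√(np̄(1−p̄)) = 14.4737 + 3 × √(14.4737×0.87939) = 14.4737 + 3 × 3.5676 = 25.1766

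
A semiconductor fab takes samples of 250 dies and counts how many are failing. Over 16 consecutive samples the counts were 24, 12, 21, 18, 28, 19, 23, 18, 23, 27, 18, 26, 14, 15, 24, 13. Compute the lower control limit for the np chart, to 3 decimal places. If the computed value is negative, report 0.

7.264

p̄ = Σdᵢ / (k·n) = 323 / (16 × 250) = 0.08075
LCL = np̄ − 3·√(np̄(1−p̄)) = 20.1875 − 3 × 4.3078 = 7.2640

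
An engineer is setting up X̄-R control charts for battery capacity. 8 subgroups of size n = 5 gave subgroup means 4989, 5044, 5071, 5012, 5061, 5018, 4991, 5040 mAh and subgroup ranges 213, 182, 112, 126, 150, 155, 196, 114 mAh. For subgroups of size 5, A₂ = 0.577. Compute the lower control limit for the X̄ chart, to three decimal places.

X̄̄ = (4989 + 5044 + 5071 + 5012 + 5061 + 5018 + 4991 + 5040) / 8 = 40226.0000 / 8 = 5028.2500
R̄ = (213 + 182 + 112 + 126 + 150 + 155 + 196 + 114) / 8 = 1248.0000 / 8 = 156.0000
LCL = X̄̄ − A₂·R̄ = 5028.2500 − 0.577 × 156.0000 = 4938.2380

4938.238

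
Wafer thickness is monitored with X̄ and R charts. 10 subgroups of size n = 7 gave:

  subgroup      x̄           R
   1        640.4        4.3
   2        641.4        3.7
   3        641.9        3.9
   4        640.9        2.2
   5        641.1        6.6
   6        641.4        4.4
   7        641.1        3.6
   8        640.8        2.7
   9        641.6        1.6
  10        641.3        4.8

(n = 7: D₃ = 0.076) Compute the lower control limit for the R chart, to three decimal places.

0.287

R̄ = (4.3 + 3.7 + 3.9 + 2.2 + 6.6 + 4.4 + 3.6 + 2.7 + 1.6 + 4.8) / 10 = 37.8000 / 10 = 3.7800
LCL_R = D₃·R̄ = 0.076 × 3.7800 = 0.2873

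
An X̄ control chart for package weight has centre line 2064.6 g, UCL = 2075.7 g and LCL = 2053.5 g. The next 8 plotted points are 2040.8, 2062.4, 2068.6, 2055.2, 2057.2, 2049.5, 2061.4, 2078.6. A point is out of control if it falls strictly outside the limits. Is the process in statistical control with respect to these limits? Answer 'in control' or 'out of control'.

out of control

Compare each point to [2053.5, 2075.7]: sample 1 = 2040.8 < LCL; sample 6 = 2049.5 < LCL; sample 8 = 2078.6 > UCL.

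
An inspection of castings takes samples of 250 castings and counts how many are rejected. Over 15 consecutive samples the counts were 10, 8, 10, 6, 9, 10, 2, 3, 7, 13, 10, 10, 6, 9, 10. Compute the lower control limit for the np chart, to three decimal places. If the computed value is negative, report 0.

p̄ = Σdᵢ / (k·n) = 123 / (15 × 250) = 0.03280
LCL = np̄ − 3·√(np̄(1−p̄)) = 8.2000 − 3 × 2.8162 = -0.2486 → 0 (negative, so LCL = 0)

0.000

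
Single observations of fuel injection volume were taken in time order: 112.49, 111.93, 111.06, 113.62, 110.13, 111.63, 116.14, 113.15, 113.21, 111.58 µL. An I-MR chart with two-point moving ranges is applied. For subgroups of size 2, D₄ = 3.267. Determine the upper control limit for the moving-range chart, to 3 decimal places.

6.596

Moving ranges: 0.56, 0.87, 2.56, 3.49, 1.50, 4.51, 2.99, 0.06, 1.63; M̄R̄ = 18.1700 / 9 = 2.0189
UCL_MR = D₄·M̄R̄ = 3.267 × 2.0189 = 6.5957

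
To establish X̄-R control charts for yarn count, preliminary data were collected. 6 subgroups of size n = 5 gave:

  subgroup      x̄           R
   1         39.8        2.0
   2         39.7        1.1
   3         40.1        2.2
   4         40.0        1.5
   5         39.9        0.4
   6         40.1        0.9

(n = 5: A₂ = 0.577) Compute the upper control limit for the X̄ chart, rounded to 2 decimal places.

X̄̄ = (39.8 + 39.7 + 40.1 + 40.0 + 39.9 + 40.1) / 6 = 239.6000 / 6 = 39.9333
R̄ = (2.0 + 1.1 + 2.2 + 1.5 + 0.4 + 0.9) / 6 = 8.1000 / 6 = 1.3500
UCL = X̄̄ + A₂·R̄ = 39.9333 + 0.577 × 1.3500 = 40.7123

40.71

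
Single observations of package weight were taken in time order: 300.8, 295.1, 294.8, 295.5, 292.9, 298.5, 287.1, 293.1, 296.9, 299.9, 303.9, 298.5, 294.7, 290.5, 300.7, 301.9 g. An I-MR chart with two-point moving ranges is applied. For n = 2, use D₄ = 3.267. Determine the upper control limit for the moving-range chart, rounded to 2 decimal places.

Moving ranges: 5.7, 0.3, 0.7, 2.6, 5.6, 11.4, 6.0, 3.8, 3.0, 4.0, 5.4, 3.8, 4.2, 10.2, 1.2; M̄R̄ = 67.9000 / 15 = 4.5267
UCL_MR = D₄·M̄R̄ = 3.267 × 4.5267 = 14.7886

14.79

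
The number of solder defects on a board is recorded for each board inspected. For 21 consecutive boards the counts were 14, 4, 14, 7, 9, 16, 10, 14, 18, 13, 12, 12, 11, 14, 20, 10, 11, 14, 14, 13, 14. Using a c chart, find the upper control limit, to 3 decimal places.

23.208

c̄ = (14 + 4 + 14 + 7 + 9 + 16 + 10 + 14 + 18 + 13 + 12 + 12 + 11 + 14 + 20 + 10 + 11 + 14 + 14 + 13 + 14) / 21 = 264 / 21 = 12.5714
UCL = c̄ + 3√c̄ = 12.5714 + 3 × √12.5714 = 12.5714 + 3 × 3.5456 = 23.2083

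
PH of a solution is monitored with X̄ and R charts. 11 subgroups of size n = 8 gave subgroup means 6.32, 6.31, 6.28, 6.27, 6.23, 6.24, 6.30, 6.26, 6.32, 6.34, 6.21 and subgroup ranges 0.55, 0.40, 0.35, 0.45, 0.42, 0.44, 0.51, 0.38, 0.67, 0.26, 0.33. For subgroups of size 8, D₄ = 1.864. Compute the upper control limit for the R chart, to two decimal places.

R̄ = (0.55 + 0.40 + 0.35 + 0.45 + 0.42 + 0.44 + 0.51 + 0.38 + 0.67 + 0.26 + 0.33) / 11 = 4.7600 / 11 = 0.4327
UCL_R = D₄·R̄ = 1.864 × 0.4327 = 0.8066

0.81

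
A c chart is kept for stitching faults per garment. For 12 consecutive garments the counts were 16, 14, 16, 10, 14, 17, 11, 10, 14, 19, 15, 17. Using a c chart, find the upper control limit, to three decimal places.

25.807

c̄ = (16 + 14 + 16 + 10 + 14 + 17 + 11 + 10 + 14 + 19 + 15 + 17) / 12 = 173 / 12 = 14.4167
UCL = c̄ + 3√c̄ = 14.4167 + 3 × √14.4167 = 14.4167 + 3 × 3.7969 = 25.8075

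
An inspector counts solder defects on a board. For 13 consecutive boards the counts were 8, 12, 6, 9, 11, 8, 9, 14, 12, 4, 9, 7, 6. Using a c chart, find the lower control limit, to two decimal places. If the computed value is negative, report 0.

c̄ = (8 + 12 + 6 + 9 + 11 + 8 + 9 + 14 + 12 + 4 + 9 + 7 + 6) / 13 = 115 / 13 = 8.8462
LCL = c̄ − 3√c̄ = 8.8462 − 3 × 2.9742 = -0.0766 → 0 (cannot be negative)

0.00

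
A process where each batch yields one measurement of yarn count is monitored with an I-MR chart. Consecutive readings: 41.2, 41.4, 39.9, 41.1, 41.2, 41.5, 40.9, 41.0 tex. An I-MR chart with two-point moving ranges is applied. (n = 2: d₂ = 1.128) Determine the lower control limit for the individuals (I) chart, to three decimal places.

39.505

X̄ = (41.2 + 41.4 + 39.9 + 41.1 + 41.2 + 41.5 + 40.9 + 41.0) / 8 = 41.0250
Moving ranges: 0.2, 1.5, 1.2, 0.1, 0.3, 0.6, 0.1; M̄R̄ = 4.0000 / 7 = 0.5714
LCL = X̄ − 3·M̄R̄/d₂ = 41.0250 − 3 × 0.5714 / 1.128 = 39.5052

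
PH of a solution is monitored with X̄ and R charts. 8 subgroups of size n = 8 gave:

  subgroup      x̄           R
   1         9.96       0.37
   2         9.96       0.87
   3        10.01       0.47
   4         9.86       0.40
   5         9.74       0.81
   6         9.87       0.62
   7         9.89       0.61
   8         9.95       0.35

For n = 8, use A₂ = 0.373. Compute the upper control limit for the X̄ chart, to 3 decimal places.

X̄̄ = (9.96 + 9.96 + 10.01 + 9.86 + 9.74 + 9.87 + 9.89 + 9.95) / 8 = 79.2400 / 8 = 9.9050
R̄ = (0.37 + 0.87 + 0.47 + 0.40 + 0.81 + 0.62 + 0.61 + 0.35) / 8 = 4.5000 / 8 = 0.5625
UCL = X̄̄ + A₂·R̄ = 9.9050 + 0.373 × 0.5625 = 10.1148

10.115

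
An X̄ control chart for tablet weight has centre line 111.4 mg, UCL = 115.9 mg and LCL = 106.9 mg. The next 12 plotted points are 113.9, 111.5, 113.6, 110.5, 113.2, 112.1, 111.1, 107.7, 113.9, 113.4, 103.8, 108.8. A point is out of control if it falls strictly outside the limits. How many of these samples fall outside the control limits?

1

Compare each point to [106.9, 115.9]: sample 11 = 103.8 < LCL.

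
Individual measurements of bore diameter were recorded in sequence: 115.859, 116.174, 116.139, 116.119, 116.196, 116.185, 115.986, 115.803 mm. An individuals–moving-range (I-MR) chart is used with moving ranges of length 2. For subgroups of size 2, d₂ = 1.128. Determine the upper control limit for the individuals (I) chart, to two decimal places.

116.38

X̄ = (115.859 + 116.174 + 116.139 + 116.119 + 116.196 + 116.185 + 115.986 + 115.803) / 8 = 116.0576
Moving ranges: 0.315, 0.035, 0.020, 0.077, 0.011, 0.199, 0.183; M̄R̄ = 0.8400 / 7 = 0.1200
UCL = X̄ + 3·M̄R̄/d₂ = 116.0576 + 3 × 0.1200 / 1.128 = 116.3768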